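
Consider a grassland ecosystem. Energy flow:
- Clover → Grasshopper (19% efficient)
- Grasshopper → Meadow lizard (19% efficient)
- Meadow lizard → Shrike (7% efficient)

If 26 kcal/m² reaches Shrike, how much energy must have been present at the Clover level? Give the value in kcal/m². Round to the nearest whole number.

Cumulative transfer efficiency: 0.19 × 0.19 × 0.07 = 0.002527
Clover energy = 26 / 0.002527 = 10289 kcal/m²

10289 kcal/m²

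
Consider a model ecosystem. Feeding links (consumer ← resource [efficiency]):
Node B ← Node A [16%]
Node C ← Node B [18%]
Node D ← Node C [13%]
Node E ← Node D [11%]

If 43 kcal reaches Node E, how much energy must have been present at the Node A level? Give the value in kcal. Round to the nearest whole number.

104409 kcal

Cumulative transfer efficiency: 0.16 × 0.18 × 0.13 × 0.11 = 0.00041184
Node A energy = 43 / 0.00041184 = 104409 kcal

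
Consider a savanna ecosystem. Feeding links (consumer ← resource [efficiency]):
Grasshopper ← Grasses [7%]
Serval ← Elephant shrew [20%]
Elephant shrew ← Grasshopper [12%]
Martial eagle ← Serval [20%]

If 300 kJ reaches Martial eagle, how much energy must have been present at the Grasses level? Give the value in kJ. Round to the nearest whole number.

Cumulative transfer efficiency: 0.07 × 0.12 × 0.2 × 0.2 = 0.000336
Grasses energy = 300 / 0.000336 = 892857 kJ

892857 kJ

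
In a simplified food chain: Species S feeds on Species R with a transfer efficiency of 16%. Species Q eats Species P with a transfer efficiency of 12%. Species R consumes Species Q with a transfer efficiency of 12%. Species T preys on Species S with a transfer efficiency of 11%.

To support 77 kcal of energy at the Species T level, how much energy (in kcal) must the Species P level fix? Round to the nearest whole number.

303819 kcal

Cumulative transfer efficiency: 0.12 × 0.12 × 0.16 × 0.11 = 0.00025344
Species P energy = 77 / 0.00025344 = 303819 kcal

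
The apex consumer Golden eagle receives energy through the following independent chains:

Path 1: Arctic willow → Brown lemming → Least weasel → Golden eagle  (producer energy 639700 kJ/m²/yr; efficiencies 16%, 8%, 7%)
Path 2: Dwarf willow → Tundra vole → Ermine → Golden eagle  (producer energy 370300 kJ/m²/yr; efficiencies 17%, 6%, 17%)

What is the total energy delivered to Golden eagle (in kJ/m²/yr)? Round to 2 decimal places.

Path 1: 639700 × 0.16 × 0.08 × 0.07 = 573.1712 kJ/m²/yr
Path 2: 370300 × 0.17 × 0.06 × 0.17 = 642.1002 kJ/m²/yr
Total at Golden eagle: 573.1712 + 642.1002 = 1215.2714 kJ/m²/yr

1215.27 kJ/m²/yr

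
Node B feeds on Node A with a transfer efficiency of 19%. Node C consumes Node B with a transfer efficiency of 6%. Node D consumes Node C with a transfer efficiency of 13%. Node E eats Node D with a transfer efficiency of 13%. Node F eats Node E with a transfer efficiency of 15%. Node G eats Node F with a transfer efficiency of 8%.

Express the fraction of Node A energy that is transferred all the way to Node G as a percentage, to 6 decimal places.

0.000231%

Product of link efficiencies: 0.19 × 0.06 × 0.13 × 0.13 × 0.15 × 0.08 = 0.00000231192
As a percentage: 0.00000231192 × 100 = 0.000231%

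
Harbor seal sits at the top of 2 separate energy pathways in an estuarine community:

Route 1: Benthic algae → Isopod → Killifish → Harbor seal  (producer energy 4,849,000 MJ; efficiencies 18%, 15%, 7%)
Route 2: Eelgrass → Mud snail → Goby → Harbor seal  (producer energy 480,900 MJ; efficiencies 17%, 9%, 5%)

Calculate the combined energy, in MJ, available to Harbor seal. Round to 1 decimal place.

Route 1: 4849000 × 0.18 × 0.15 × 0.07 = 9164.61 MJ
Route 2: 480900 × 0.17 × 0.09 × 0.05 = 367.8885 MJ
Total at Harbor seal: 9164.61 + 367.8885 = 9532.4985 MJ

9532.5 MJ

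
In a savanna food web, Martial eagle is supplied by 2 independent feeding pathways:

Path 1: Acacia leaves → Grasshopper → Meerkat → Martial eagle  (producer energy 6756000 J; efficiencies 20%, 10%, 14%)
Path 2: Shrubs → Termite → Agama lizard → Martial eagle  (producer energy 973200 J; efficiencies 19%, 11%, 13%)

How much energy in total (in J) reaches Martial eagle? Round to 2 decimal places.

Path 1: 6756000 × 0.2 × 0.1 × 0.14 = 18916.8 J
Path 2: 973200 × 0.19 × 0.11 × 0.13 = 2644.1844 J
Total at Martial eagle: 18916.8 + 2644.1844 = 21560.9844 J

21560.98 J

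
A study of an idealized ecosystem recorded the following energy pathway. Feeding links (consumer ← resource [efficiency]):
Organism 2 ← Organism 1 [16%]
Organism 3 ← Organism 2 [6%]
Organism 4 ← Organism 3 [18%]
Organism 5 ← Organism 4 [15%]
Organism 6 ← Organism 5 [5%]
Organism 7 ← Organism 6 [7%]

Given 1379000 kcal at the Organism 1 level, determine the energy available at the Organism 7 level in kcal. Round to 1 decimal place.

1.3 kcal

Organism 2: 1379000 × 0.16 = 220640 kcal
Organism 3: 220640 × 0.06 = 13238.4 kcal
Organism 4: 13238.4 × 0.18 = 2382.912 kcal
Organism 5: 2382.912 × 0.15 = 357.4368 kcal
Organism 6: 357.4368 × 0.05 = 17.87184 kcal
Organism 7: 17.87184 × 0.07 = 1.2510288 kcal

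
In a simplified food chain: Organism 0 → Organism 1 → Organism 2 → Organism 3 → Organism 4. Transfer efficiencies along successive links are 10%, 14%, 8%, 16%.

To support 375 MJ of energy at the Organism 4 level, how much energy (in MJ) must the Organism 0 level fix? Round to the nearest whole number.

Cumulative transfer efficiency: 0.1 × 0.14 × 0.08 × 0.16 = 0.0001792
Organism 0 energy = 375 / 0.0001792 = 2092634 MJ

2092634 MJ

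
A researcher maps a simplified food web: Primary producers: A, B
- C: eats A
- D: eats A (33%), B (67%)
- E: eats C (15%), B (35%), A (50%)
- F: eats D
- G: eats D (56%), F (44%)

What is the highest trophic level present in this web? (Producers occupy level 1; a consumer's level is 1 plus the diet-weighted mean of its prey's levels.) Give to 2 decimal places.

C: 1 + 1 = 2
D: 1 + (0.33×1 + 0.67×1) = 2
E: 1 + (0.15×2 + 0.35×1 + 0.5×1) = 2.15
F: 1 + 2 = 3
G: 1 + (0.56×2 + 0.44×3) = 3.44

3.44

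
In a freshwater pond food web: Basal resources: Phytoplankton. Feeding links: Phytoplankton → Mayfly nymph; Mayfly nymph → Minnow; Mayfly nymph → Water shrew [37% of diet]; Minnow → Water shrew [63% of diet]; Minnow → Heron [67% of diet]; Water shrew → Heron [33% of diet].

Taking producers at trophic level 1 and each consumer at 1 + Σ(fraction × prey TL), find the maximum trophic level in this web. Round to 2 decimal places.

Mayfly nymph: 1 + 1 = 2
Minnow: 1 + 2 = 3
Water shrew: 1 + (0.37×2 + 0.63×3) = 3.63
Heron: 1 + (0.67×3 + 0.33×3.63) = 4.2079

4.21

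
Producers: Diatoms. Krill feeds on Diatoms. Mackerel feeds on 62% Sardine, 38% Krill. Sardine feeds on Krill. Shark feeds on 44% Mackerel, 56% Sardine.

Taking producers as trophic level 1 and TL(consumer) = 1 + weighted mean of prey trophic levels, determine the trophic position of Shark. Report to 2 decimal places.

4.27

Krill: 1 + 1 = 2
Sardine: 1 + 2 = 3
Mackerel: 1 + (0.62×3 + 0.38×2) = 3.62
Shark: 1 + (0.44×3.62 + 0.56×3) = 4.2728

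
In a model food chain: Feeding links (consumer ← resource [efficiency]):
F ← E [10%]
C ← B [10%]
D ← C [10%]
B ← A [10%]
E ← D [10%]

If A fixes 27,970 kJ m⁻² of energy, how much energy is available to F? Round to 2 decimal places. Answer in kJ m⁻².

0.28 kJ m⁻²

B: 27970 × 0.1 = 2797 kJ m⁻²
C: 2797 × 0.1 = 279.7 kJ m⁻²
D: 279.7 × 0.1 = 27.97 kJ m⁻²
E: 27.97 × 0.1 = 2.797 kJ m⁻²
F: 2.797 × 0.1 = 0.2797 kJ m⁻²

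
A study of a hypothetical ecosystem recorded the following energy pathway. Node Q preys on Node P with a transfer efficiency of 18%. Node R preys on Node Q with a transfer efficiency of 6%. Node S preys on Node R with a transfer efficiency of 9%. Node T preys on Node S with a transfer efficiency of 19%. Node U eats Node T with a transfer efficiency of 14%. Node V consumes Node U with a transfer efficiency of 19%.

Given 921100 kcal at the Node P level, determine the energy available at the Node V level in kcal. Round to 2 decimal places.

Node Q: 921100 × 0.18 = 165798 kcal
Node R: 165798 × 0.06 = 9947.88 kcal
Node S: 9947.88 × 0.09 = 895.3092 kcal
Node T: 895.3092 × 0.19 = 170.108748 kcal
Node U: 170.108748 × 0.14 = 23.81522472 kcal
Node V: 23.81522472 × 0.19 = 4.5248926968 kcal

4.52 kcal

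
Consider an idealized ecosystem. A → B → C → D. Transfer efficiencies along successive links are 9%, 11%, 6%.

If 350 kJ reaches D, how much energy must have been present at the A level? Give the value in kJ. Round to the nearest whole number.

Cumulative transfer efficiency: 0.09 × 0.11 × 0.06 = 0.000594
A energy = 350 / 0.000594 = 589226 kJ

589226 kJ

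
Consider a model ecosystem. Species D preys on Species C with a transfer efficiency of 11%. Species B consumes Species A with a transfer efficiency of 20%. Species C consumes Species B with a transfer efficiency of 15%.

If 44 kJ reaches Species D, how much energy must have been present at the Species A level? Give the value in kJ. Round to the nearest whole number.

Cumulative transfer efficiency: 0.2 × 0.15 × 0.11 = 0.0033
Species A energy = 44 / 0.0033 = 13333 kJ

13333 kJ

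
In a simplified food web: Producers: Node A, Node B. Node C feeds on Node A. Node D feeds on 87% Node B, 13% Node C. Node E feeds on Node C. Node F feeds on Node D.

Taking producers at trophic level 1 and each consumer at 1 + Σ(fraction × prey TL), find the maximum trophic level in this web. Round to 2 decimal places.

Node C: 1 + 1 = 2
Node D: 1 + (0.87×1 + 0.13×2) = 2.13
Node E: 1 + 2 = 3
Node F: 1 + 2.13 = 3.13

3.13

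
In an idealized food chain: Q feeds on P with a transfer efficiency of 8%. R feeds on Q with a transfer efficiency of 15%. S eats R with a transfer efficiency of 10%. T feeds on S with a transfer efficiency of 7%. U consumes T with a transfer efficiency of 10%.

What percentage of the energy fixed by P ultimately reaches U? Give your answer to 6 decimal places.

Product of link efficiencies: 0.08 × 0.15 × 0.1 × 0.07 × 0.1 = 0.0000084
As a percentage: 0.0000084 × 100 = 0.000840%

0.000840%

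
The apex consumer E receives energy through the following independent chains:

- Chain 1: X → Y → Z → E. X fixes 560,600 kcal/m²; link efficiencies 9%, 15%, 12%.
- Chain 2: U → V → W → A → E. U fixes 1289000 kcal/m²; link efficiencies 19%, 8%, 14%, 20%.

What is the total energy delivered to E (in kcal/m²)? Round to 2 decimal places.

Chain 1: 560600 × 0.09 × 0.15 × 0.12 = 908.172 kcal/m²
Chain 2: 1289000 × 0.19 × 0.08 × 0.14 × 0.2 = 548.5984 kcal/m²
Total at E: 908.172 + 548.5984 = 1456.7704 kcal/m²

1456.77 kcal/m²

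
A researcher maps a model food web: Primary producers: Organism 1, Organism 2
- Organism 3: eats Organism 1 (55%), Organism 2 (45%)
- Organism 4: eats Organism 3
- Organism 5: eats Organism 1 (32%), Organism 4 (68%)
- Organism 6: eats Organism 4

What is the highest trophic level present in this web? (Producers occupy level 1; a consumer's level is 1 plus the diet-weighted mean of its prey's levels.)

Organism 3: 1 + (0.55×1 + 0.45×1) = 2
Organism 4: 1 + 2 = 3
Organism 5: 1 + (0.32×1 + 0.68×3) = 3.36
Organism 6: 1 + 3 = 4

4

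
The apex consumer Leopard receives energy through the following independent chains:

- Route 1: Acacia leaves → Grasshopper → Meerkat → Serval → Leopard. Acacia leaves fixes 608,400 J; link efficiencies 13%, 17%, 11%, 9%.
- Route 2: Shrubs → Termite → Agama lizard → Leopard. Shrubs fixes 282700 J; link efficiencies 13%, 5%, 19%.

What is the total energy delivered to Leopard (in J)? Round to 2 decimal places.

Route 1: 608400 × 0.13 × 0.17 × 0.11 × 0.09 = 133.111836 J
Route 2: 282700 × 0.13 × 0.05 × 0.19 = 349.1345 J
Total at Leopard: 133.111836 + 349.1345 = 482.246336 J

482.25 J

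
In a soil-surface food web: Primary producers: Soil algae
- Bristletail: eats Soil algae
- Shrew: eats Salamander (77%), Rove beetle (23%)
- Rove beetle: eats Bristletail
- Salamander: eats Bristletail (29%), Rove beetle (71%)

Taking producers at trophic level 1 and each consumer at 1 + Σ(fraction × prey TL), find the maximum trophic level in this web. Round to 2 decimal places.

Bristletail: 1 + 1 = 2
Rove beetle: 1 + 2 = 3
Salamander: 1 + (0.29×2 + 0.71×3) = 3.71
Shrew: 1 + (0.77×3.71 + 0.23×3) = 4.5467

4.55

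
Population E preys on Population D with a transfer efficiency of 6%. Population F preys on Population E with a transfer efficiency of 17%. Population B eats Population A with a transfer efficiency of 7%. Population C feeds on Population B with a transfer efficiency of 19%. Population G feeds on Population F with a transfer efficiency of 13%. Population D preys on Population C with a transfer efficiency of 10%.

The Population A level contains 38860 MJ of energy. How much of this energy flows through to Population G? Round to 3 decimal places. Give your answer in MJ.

0.069 MJ

Population B: 38860 × 0.07 = 2720.2 MJ
Population C: 2720.2 × 0.19 = 516.838 MJ
Population D: 516.838 × 0.1 = 51.6838 MJ
Population E: 51.6838 × 0.06 = 3.101028 MJ
Population F: 3.101028 × 0.17 = 0.52717476 MJ
Population G: 0.52717476 × 0.13 = 0.0685327188 MJ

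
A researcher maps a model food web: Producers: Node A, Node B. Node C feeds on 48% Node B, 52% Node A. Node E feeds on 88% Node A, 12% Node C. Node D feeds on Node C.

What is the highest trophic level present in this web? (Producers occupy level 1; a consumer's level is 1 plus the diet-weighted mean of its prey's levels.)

Node C: 1 + (0.48×1 + 0.52×1) = 2
Node D: 1 + 2 = 3
Node E: 1 + (0.88×1 + 0.12×2) = 2.12

3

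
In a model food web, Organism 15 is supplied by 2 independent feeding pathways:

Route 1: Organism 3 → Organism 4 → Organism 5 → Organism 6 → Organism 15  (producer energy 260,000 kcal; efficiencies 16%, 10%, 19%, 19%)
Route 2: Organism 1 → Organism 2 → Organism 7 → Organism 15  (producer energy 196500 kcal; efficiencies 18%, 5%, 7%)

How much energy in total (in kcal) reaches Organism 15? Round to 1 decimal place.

274.0 kcal

Route 1: 260000 × 0.16 × 0.1 × 0.19 × 0.19 = 150.176 kcal
Route 2: 196500 × 0.18 × 0.05 × 0.07 = 123.795 kcal
Total at Organism 15: 150.176 + 123.795 = 273.971 kcal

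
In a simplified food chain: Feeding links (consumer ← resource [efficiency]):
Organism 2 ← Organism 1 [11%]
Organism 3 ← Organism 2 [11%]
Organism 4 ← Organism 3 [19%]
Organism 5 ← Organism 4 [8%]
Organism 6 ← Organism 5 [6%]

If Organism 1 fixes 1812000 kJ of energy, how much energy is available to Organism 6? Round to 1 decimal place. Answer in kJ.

20.0 kJ

Organism 2: 1812000 × 0.11 = 199320 kJ
Organism 3: 199320 × 0.11 = 21925.2 kJ
Organism 4: 21925.2 × 0.19 = 4165.788 kJ
Organism 5: 4165.788 × 0.08 = 333.26304 kJ
Organism 6: 333.26304 × 0.06 = 19.9957824 kJ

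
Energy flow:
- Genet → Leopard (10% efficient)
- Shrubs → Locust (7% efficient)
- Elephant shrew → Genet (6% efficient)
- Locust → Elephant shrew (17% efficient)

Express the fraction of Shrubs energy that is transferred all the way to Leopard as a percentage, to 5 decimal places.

0.00714%

Product of link efficiencies: 0.07 × 0.17 × 0.06 × 0.1 = 0.0000714
As a percentage: 0.0000714 × 100 = 0.00714%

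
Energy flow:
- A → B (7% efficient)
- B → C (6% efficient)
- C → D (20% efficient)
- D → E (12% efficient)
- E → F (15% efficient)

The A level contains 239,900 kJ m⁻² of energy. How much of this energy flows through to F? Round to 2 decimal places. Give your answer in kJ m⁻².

B: 239900 × 0.07 = 16793 kJ m⁻²
C: 16793 × 0.06 = 1007.58 kJ m⁻²
D: 1007.58 × 0.2 = 201.516 kJ m⁻²
E: 201.516 × 0.12 = 24.18192 kJ m⁻²
F: 24.18192 × 0.15 = 3.627288 kJ m⁻²

3.63 kJ m⁻²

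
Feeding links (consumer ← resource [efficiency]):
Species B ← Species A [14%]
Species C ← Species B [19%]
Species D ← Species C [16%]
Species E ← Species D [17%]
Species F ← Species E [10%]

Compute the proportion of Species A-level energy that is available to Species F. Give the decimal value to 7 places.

0.0000724

Product of link efficiencies: 0.14 × 0.19 × 0.16 × 0.17 × 0.1 = 0.000072352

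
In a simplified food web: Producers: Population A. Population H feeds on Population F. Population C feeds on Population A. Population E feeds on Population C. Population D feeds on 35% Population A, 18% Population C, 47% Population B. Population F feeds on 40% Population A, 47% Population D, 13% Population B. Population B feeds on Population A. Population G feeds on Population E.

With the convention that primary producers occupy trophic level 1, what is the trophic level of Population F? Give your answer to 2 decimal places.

Population B: 1 + 1 = 2
Population C: 1 + 1 = 2
Population D: 1 + (0.35×1 + 0.18×2 + 0.47×2) = 2.65
Population E: 1 + 2 = 3
Population F: 1 + (0.4×1 + 0.47×2.65 + 0.13×2) = 2.9055
Population G: 1 + 3 = 4
Population H: 1 + 2.9055 = 3.9055

2.91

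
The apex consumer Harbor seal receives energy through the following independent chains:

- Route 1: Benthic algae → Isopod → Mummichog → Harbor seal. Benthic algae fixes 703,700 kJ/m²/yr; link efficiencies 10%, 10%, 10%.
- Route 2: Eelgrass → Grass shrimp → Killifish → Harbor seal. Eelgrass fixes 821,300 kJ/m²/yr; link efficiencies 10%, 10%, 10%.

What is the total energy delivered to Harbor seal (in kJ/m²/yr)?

Route 1: 703700 × 0.1 × 0.1 × 0.1 = 703.7 kJ/m²/yr
Route 2: 821300 × 0.1 × 0.1 × 0.1 = 821.3 kJ/m²/yr
Total at Harbor seal: 703.7 + 821.3 = 1525 kJ/m²/yr

1525 kJ/m²/yr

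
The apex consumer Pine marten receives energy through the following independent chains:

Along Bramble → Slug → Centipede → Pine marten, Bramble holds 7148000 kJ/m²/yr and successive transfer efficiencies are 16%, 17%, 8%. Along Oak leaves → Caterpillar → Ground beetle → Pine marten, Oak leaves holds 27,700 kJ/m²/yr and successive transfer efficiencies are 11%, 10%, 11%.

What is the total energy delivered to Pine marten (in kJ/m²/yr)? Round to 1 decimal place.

Via Bramble: 7148000 × 0.16 × 0.17 × 0.08 = 15554.048 kJ/m²/yr
Via Oak leaves: 27700 × 0.11 × 0.1 × 0.11 = 33.517 kJ/m²/yr
Total at Pine marten: 15554.048 + 33.517 = 15587.565 kJ/m²/yr

15587.6 kJ/m²/yr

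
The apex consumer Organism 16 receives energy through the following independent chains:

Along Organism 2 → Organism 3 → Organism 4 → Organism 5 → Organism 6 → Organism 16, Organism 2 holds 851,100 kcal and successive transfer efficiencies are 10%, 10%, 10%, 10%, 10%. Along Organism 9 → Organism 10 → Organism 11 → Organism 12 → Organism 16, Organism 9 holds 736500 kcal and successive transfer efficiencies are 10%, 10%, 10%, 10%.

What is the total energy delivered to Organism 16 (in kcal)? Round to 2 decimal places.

82.16 kcal

Via Organism 2: 851100 × 0.1 × 0.1 × 0.1 × 0.1 × 0.1 = 8.511 kcal
Via Organism 9: 736500 × 0.1 × 0.1 × 0.1 × 0.1 = 73.65 kcal
Total at Organism 16: 8.511 + 73.65 = 82.161 kcal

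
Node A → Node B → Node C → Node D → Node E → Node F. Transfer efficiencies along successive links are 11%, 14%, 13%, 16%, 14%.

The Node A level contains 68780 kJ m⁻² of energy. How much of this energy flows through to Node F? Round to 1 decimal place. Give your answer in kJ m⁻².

3.1 kJ m⁻²

Node B: 68780 × 0.11 = 7565.8 kJ m⁻²
Node C: 7565.8 × 0.14 = 1059.212 kJ m⁻²
Node D: 1059.212 × 0.13 = 137.69756 kJ m⁻²
Node E: 137.69756 × 0.16 = 22.0316096 kJ m⁻²
Node F: 22.0316096 × 0.14 = 3.084425344 kJ m⁻²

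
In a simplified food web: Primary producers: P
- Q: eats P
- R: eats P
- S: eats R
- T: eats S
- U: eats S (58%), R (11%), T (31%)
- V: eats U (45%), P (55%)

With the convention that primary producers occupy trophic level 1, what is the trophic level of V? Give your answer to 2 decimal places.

Q: 1 + 1 = 2
R: 1 + 1 = 2
S: 1 + 2 = 3
T: 1 + 3 = 4
U: 1 + (0.58×3 + 0.11×2 + 0.31×4) = 4.2
V: 1 + (0.45×4.2 + 0.55×1) = 3.44

3.44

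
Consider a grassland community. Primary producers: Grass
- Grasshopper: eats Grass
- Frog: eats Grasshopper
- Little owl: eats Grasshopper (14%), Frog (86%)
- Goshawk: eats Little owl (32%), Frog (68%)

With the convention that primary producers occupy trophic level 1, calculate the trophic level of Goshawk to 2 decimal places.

Grasshopper: 1 + 1 = 2
Frog: 1 + 2 = 3
Little owl: 1 + (0.14×2 + 0.86×3) = 3.86
Goshawk: 1 + (0.32×3.86 + 0.68×3) = 4.2752

4.28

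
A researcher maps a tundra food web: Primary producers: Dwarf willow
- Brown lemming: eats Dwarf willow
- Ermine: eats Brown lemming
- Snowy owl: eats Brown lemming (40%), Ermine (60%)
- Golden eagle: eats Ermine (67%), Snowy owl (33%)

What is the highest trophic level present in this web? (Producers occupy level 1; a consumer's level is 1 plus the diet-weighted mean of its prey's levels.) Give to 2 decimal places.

4.20

Brown lemming: 1 + 1 = 2
Ermine: 1 + 2 = 3
Snowy owl: 1 + (0.4×2 + 0.6×3) = 3.6
Golden eagle: 1 + (0.67×3 + 0.33×3.6) = 4.198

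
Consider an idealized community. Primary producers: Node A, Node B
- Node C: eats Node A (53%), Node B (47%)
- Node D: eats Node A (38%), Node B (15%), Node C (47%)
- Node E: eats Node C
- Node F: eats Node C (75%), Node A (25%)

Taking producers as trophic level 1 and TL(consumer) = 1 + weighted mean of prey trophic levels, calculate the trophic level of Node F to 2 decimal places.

Node C: 1 + (0.53×1 + 0.47×1) = 2
Node D: 1 + (0.38×1 + 0.15×1 + 0.47×2) = 2.47
Node E: 1 + 2 = 3
Node F: 1 + (0.75×2 + 0.25×1) = 2.75

2.75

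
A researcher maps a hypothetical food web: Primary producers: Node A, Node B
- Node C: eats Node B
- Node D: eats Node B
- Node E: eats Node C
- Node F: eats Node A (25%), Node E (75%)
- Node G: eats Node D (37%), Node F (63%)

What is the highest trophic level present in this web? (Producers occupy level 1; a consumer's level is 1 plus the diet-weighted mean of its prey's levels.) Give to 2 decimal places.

3.95

Node C: 1 + 1 = 2
Node D: 1 + 1 = 2
Node E: 1 + 2 = 3
Node F: 1 + (0.25×1 + 0.75×3) = 3.5
Node G: 1 + (0.37×2 + 0.63×3.5) = 3.945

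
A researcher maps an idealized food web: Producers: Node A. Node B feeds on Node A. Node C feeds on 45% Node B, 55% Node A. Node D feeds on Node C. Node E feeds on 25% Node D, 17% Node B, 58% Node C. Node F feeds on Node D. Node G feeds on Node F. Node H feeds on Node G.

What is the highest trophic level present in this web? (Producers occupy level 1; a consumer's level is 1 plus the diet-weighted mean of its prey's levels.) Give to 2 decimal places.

Node B: 1 + 1 = 2
Node C: 1 + (0.45×2 + 0.55×1) = 2.45
Node D: 1 + 2.45 = 3.45
Node E: 1 + (0.25×3.45 + 0.17×2 + 0.58×2.45) = 3.6235
Node F: 1 + 3.45 = 4.45
Node G: 1 + 4.45 = 5.45
Node H: 1 + 5.45 = 6.45

6.45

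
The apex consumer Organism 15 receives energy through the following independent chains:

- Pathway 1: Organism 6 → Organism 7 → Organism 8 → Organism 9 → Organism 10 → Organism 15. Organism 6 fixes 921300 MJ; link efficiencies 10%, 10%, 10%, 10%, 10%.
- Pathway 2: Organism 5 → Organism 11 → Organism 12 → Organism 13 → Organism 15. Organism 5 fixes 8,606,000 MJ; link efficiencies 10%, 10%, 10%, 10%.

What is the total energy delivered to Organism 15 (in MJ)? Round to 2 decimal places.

Pathway 1: 921300 × 0.1 × 0.1 × 0.1 × 0.1 × 0.1 = 9.213 MJ
Pathway 2: 8606000 × 0.1 × 0.1 × 0.1 × 0.1 = 860.6 MJ
Total at Organism 15: 9.213 + 860.6 = 869.813 MJ

869.81 MJ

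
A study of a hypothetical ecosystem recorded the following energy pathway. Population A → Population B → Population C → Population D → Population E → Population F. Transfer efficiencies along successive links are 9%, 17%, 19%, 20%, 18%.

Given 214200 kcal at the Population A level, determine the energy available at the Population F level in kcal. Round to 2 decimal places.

Population B: 214200 × 0.09 = 19278 kcal
Population C: 19278 × 0.17 = 3277.26 kcal
Population D: 3277.26 × 0.19 = 622.6794 kcal
Population E: 622.6794 × 0.2 = 124.53588 kcal
Population F: 124.53588 × 0.18 = 22.4164584 kcal

22.42 kcal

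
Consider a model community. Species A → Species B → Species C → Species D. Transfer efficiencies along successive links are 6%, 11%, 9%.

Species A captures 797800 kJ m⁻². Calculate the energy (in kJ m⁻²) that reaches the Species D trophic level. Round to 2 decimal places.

473.89 kJ m⁻²

Species B: 797800 × 0.06 = 47868 kJ m⁻²
Species C: 47868 × 0.11 = 5265.48 kJ m⁻²
Species D: 5265.48 × 0.09 = 473.8932 kJ m⁻²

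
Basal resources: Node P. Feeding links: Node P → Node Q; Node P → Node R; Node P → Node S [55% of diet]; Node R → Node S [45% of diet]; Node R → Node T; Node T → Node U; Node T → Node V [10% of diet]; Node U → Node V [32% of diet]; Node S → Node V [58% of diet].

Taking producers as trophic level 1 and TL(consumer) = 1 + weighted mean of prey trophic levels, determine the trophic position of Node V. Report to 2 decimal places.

Node Q: 1 + 1 = 2
Node R: 1 + 1 = 2
Node S: 1 + (0.55×1 + 0.45×2) = 2.45
Node T: 1 + 2 = 3
Node U: 1 + 3 = 4
Node V: 1 + (0.1×3 + 0.32×4 + 0.58×2.45) = 4.001

4.00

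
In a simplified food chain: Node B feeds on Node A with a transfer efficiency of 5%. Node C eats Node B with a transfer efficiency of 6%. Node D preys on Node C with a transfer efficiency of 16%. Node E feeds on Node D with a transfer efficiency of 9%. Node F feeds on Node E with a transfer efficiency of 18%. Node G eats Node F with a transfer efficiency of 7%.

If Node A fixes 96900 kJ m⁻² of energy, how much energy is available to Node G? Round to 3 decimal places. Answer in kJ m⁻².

0.053 kJ m⁻²

Node B: 96900 × 0.05 = 4845 kJ m⁻²
Node C: 4845 × 0.06 = 290.7 kJ m⁻²
Node D: 290.7 × 0.16 = 46.512 kJ m⁻²
Node E: 46.512 × 0.09 = 4.18608 kJ m⁻²
Node F: 4.18608 × 0.18 = 0.7534944 kJ m⁻²
Node G: 0.7534944 × 0.07 = 0.052744608 kJ m⁻²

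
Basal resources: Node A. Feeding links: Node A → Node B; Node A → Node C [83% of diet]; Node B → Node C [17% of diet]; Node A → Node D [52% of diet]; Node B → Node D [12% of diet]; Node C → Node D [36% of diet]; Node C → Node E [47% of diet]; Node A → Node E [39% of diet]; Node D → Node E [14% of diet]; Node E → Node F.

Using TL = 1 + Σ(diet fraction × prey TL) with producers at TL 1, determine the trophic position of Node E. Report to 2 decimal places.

Node B: 1 + 1 = 2
Node C: 1 + (0.83×1 + 0.17×2) = 2.17
Node D: 1 + (0.52×1 + 0.12×2 + 0.36×2.17) = 2.5412
Node E: 1 + (0.47×2.17 + 0.39×1 + 0.14×2.5412) = 2.765668
Node F: 1 + 2.765668 = 3.765668

2.77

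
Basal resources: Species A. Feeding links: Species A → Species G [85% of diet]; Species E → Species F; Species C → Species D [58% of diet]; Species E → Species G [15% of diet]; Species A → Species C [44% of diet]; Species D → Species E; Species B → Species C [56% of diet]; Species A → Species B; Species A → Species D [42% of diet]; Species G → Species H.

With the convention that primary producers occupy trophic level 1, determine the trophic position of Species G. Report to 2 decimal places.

Species B: 1 + 1 = 2
Species C: 1 + (0.56×2 + 0.44×1) = 2.56
Species D: 1 + (0.42×1 + 0.58×2.56) = 2.9048
Species E: 1 + 2.9048 = 3.9048
Species F: 1 + 3.9048 = 4.9048
Species G: 1 + (0.15×3.9048 + 0.85×1) = 2.43572
Species H: 1 + 2.43572 = 3.43572

2.44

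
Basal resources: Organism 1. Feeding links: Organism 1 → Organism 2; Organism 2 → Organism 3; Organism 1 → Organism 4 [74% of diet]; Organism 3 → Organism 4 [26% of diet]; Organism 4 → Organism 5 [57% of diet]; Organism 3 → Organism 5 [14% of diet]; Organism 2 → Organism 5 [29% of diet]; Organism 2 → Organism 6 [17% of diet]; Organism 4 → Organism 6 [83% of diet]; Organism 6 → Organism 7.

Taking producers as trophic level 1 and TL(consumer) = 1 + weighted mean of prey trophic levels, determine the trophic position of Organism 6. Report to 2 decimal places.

Organism 2: 1 + 1 = 2
Organism 3: 1 + 2 = 3
Organism 4: 1 + (0.74×1 + 0.26×3) = 2.52
Organism 5: 1 + (0.57×2.52 + 0.14×3 + 0.29×2) = 3.4364
Organism 6: 1 + (0.17×2 + 0.83×2.52) = 3.4316
Organism 7: 1 + 3.4316 = 4.4316

3.43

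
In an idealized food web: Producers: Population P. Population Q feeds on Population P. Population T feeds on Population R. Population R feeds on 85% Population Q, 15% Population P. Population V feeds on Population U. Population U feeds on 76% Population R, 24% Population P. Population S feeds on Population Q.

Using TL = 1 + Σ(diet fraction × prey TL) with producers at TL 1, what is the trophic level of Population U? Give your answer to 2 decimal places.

3.41

Population Q: 1 + 1 = 2
Population R: 1 + (0.85×2 + 0.15×1) = 2.85
Population S: 1 + 2 = 3
Population T: 1 + 2.85 = 3.85
Population U: 1 + (0.76×2.85 + 0.24×1) = 3.406
Population V: 1 + 3.406 = 4.406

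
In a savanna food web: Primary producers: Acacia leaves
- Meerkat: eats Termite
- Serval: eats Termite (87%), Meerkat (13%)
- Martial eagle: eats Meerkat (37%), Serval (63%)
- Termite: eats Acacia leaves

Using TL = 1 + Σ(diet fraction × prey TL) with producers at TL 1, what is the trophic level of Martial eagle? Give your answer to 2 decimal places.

4.08

Termite: 1 + 1 = 2
Meerkat: 1 + 2 = 3
Serval: 1 + (0.87×2 + 0.13×3) = 3.13
Martial eagle: 1 + (0.37×3 + 0.63×3.13) = 4.0819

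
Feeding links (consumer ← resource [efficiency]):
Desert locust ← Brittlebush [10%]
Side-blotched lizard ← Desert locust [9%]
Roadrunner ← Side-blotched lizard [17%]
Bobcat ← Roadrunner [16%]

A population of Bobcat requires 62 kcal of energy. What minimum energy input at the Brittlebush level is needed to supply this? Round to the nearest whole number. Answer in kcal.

253268 kcal

Cumulative transfer efficiency: 0.1 × 0.09 × 0.17 × 0.16 = 0.0002448
Brittlebush energy = 62 / 0.0002448 = 253268 kcal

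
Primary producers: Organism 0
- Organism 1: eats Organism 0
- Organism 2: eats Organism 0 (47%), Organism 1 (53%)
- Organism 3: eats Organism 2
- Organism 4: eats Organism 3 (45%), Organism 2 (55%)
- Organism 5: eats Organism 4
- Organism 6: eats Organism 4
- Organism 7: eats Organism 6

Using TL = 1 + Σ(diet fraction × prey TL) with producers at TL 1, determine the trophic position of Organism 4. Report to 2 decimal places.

3.98

Organism 1: 1 + 1 = 2
Organism 2: 1 + (0.47×1 + 0.53×2) = 2.53
Organism 3: 1 + 2.53 = 3.53
Organism 4: 1 + (0.45×3.53 + 0.55×2.53) = 3.98
Organism 5: 1 + 3.98 = 4.98
Organism 6: 1 + 3.98 = 4.98
Organism 7: 1 + 4.98 = 5.98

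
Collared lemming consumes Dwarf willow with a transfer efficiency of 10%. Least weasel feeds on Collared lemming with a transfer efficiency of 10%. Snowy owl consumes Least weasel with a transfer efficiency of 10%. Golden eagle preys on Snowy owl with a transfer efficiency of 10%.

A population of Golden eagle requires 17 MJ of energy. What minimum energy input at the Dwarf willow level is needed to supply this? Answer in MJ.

170000 MJ

Cumulative transfer efficiency: 0.1 × 0.1 × 0.1 × 0.1 = 0.0001
Dwarf willow energy = 17 / 0.0001 = 170000 MJ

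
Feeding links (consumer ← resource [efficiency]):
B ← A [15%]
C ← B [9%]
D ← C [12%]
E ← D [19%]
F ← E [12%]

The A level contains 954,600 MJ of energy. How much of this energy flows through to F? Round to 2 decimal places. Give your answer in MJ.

35.26 MJ

B: 954600 × 0.15 = 143190 MJ
C: 143190 × 0.09 = 12887.1 MJ
D: 12887.1 × 0.12 = 1546.452 MJ
E: 1546.452 × 0.19 = 293.82588 MJ
F: 293.82588 × 0.12 = 35.2591056 MJ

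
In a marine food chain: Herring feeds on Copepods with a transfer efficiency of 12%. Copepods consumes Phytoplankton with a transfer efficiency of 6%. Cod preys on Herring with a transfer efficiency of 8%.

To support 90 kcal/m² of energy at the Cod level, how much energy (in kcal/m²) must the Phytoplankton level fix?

156250 kcal/m²

Cumulative transfer efficiency: 0.06 × 0.12 × 0.08 = 0.000576
Phytoplankton energy = 90 / 0.000576 = 156250 kcal/m²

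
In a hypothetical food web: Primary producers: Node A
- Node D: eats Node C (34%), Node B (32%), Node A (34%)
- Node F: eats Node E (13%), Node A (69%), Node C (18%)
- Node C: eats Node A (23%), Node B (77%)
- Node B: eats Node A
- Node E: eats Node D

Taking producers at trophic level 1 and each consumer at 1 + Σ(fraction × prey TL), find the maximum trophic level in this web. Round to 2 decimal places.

Node B: 1 + 1 = 2
Node C: 1 + (0.23×1 + 0.77×2) = 2.77
Node D: 1 + (0.34×2.77 + 0.32×2 + 0.34×1) = 2.9218
Node E: 1 + 2.9218 = 3.9218
Node F: 1 + (0.13×3.9218 + 0.69×1 + 0.18×2.77) = 2.698434

3.92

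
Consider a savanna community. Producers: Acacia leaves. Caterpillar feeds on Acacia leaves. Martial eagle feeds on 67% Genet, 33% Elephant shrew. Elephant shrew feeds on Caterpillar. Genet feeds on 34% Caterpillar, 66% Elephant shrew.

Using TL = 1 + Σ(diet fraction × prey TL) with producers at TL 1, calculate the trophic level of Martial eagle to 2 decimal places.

Caterpillar: 1 + 1 = 2
Elephant shrew: 1 + 2 = 3
Genet: 1 + (0.34×2 + 0.66×3) = 3.66
Martial eagle: 1 + (0.67×3.66 + 0.33×3) = 4.4422

4.44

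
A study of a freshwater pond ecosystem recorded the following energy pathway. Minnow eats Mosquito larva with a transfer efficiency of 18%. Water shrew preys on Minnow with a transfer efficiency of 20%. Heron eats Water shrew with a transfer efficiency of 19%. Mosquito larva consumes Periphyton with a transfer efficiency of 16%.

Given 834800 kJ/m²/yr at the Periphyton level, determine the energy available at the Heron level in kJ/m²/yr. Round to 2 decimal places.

Mosquito larva: 834800 × 0.16 = 133568 kJ/m²/yr
Minnow: 133568 × 0.18 = 24042.24 kJ/m²/yr
Water shrew: 24042.24 × 0.2 = 4808.448 kJ/m²/yr
Heron: 4808.448 × 0.19 = 913.60512 kJ/m²/yr

913.61 kJ/m²/yr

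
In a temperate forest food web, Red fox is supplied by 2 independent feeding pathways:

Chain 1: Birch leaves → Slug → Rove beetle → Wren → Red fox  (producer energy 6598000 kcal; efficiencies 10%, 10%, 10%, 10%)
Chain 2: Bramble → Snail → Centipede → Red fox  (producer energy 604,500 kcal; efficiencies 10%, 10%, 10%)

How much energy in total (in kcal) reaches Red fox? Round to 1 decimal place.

Chain 1: 6598000 × 0.1 × 0.1 × 0.1 × 0.1 = 659.8 kcal
Chain 2: 604500 × 0.1 × 0.1 × 0.1 = 604.5 kcal
Total at Red fox: 659.8 + 604.5 = 1264.3 kcal

1264.3 kcal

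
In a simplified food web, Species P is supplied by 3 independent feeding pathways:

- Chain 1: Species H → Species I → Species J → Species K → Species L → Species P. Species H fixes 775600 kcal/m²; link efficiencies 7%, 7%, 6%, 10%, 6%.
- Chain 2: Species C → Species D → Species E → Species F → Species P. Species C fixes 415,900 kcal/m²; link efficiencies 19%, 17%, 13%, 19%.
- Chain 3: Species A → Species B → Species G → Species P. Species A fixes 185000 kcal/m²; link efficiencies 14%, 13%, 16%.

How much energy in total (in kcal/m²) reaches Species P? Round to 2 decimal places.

871.90 kcal/m²

Chain 1: 775600 × 0.07 × 0.07 × 0.06 × 0.1 × 0.06 = 1.3681584 kcal/m²
Chain 2: 415900 × 0.19 × 0.17 × 0.13 × 0.19 = 331.809179 kcal/m²
Chain 3: 185000 × 0.14 × 0.13 × 0.16 = 538.72 kcal/m²
Total at Species P: 1.3681584 + 331.809179 + 538.72 = 871.8973374 kcal/m²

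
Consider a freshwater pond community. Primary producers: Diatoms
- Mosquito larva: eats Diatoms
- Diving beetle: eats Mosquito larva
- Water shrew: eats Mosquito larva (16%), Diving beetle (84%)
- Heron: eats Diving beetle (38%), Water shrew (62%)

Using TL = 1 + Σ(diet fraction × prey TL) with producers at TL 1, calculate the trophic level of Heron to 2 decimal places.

4.52

Mosquito larva: 1 + 1 = 2
Diving beetle: 1 + 2 = 3
Water shrew: 1 + (0.16×2 + 0.84×3) = 3.84
Heron: 1 + (0.38×3 + 0.62×3.84) = 4.5208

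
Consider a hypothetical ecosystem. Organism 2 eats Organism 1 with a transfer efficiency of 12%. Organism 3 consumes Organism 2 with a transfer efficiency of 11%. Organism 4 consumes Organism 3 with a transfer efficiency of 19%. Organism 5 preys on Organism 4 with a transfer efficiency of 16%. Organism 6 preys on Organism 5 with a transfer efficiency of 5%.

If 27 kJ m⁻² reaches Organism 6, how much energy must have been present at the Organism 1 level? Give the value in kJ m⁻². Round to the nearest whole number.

Cumulative transfer efficiency: 0.12 × 0.11 × 0.19 × 0.16 × 0.05 = 0.000020064
Organism 1 energy = 27 / 0.000020064 = 1345694 kJ m⁻²

1345694 kJ m⁻²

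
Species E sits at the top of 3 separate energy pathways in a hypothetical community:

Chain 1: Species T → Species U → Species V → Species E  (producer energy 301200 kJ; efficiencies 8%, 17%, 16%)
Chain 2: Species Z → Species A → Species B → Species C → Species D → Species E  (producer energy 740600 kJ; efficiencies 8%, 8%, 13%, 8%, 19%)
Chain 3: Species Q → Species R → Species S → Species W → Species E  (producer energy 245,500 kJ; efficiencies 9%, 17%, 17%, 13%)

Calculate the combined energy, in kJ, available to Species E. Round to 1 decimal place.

747.8 kJ

Chain 1: 301200 × 0.08 × 0.17 × 0.16 = 655.4112 kJ
Chain 2: 740600 × 0.08 × 0.08 × 0.13 × 0.08 × 0.19 = 9.36592384 kJ
Chain 3: 245500 × 0.09 × 0.17 × 0.17 × 0.13 = 83.010915 kJ
Total at Species E: 655.4112 + 9.36592384 + 83.010915 = 747.78803884 kJ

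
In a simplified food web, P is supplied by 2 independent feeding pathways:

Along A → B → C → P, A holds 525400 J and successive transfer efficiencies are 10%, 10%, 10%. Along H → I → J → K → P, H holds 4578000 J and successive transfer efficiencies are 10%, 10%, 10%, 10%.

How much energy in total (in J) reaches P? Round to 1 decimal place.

983.2 J

Via A: 525400 × 0.1 × 0.1 × 0.1 = 525.4 J
Via H: 4578000 × 0.1 × 0.1 × 0.1 × 0.1 = 457.8 J
Total at P: 525.4 + 457.8 = 983.2 J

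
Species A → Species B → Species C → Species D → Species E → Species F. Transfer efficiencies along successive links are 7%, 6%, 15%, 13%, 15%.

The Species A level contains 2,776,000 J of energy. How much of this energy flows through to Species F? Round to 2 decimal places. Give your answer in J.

Species B: 2776000 × 0.07 = 194320 J
Species C: 194320 × 0.06 = 11659.2 J
Species D: 11659.2 × 0.15 = 1748.88 J
Species E: 1748.88 × 0.13 = 227.3544 J
Species F: 227.3544 × 0.15 = 34.10316 J

34.10 J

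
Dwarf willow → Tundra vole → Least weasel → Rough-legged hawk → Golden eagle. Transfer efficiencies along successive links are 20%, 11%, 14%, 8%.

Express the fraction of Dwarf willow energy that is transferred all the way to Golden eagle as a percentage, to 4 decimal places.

Product of link efficiencies: 0.2 × 0.11 × 0.14 × 0.08 = 0.0002464
As a percentage: 0.0002464 × 100 = 0.0246%

0.0246%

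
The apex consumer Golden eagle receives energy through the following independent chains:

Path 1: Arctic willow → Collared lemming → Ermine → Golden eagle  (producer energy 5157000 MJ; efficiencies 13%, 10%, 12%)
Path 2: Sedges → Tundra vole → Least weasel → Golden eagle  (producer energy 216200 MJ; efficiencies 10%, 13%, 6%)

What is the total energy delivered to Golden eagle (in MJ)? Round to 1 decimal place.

Path 1: 5157000 × 0.13 × 0.1 × 0.12 = 8044.92 MJ
Path 2: 216200 × 0.1 × 0.13 × 0.06 = 168.636 MJ
Total at Golden eagle: 8044.92 + 168.636 = 8213.556 MJ

8213.6 MJ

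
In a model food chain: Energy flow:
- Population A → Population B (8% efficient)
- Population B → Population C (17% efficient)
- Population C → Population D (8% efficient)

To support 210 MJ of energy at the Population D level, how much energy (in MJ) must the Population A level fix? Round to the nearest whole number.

193015 MJ

Cumulative transfer efficiency: 0.08 × 0.17 × 0.08 = 0.001088
Population A energy = 210 / 0.001088 = 193015 MJ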